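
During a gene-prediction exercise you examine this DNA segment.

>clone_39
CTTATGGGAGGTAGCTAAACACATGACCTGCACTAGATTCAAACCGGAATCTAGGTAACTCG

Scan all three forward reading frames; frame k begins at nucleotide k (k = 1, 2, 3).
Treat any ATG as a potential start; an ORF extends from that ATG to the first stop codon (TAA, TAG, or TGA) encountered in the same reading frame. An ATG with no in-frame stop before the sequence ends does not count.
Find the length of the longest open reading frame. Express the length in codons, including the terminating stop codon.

12

Frame 1: CTT ATG GGA GGT AGC TAA ACA CAT GAC CTG CAC TAG ATT CAA ACC GGA ATC TAG GTA ACT — ATG at 4, stop TAA at 16 → 15 nt.
Frame 2: TTA TGG GAG GTA GCT AAA CAC ATG ACC TGC ACT AGA TTC AAA CCG GAA TCT AGG TAA CTC — ATG at 23, stop TAA at 56 → 36 nt.
Frame 3: TAT GGG AGG TAG CTA AAC ACA TGA CCT GCA CTA GAT TCA AAC CGG AAT CTA GGT AAC TCG — no ATG→stop ORF.
Longest: frame 2, positions 23–58, 36 nt = 12 codons = 11 aa. → 12 codons.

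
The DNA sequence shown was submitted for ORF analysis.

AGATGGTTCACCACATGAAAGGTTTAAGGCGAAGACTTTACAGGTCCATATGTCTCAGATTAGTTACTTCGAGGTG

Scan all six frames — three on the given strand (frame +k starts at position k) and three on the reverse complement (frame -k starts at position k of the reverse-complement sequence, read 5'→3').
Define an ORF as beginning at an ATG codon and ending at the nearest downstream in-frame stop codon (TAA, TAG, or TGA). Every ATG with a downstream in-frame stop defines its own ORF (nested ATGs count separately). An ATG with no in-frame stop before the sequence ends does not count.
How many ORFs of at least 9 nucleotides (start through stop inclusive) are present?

2

Reverse complement (5'→3'): CACCTCGAAGTAACTAATCTGAGACATATGGACCTGTAAAGTCTTCGCCTTAAACCTTTCATGTGGTGAACCATCT
Frame +1: AGA TGG TTC ACC ACA TGA AAG GTT TAA GGC GAA GAC TTT ACA GGT CCA TAT GTC TCA GAT TAG TTA CTT CGA GGT — no ATG→stop ORF.
Frame +2: GAT GGT TCA CCA CAT GAA AGG TTT AAG GCG AAG ACT TTA CAG GTC CAT ATG TCT CAG ATT AGT TAC TTC GAG GTG — no ATG→stop ORF.
Frame +3: ATG GTT CAC CAC ATG AAA GGT TTA AGG CGA AGA CTT TAC AGG TCC ATA TGT CTC AGA TTA GTT ACT TCG AGG — no ATG→stop ORF.
Frame -1: CAC CTC GAA GTA ACT AAT CTG AGA CAT ATG GAC CTG TAA AGT CTT CGC CTT AAA CCT TTC ATG TGG TGA ACC ATC — ATG at 28, stop TAA at 37 → 12 nt; ATG at 61, stop TGA at 67 → 9 nt.
Frame -2: ACC TCG AAG TAA CTA ATC TGA GAC ATA TGG ACC TGT AAA GTC TTC GCC TTA AAC CTT TCA TGT GGT GAA CCA TCT — no ATG→stop ORF.
Frame -3: CCT CGA AGT AAC TAA TCT GAG ACA TAT GGA CCT GTA AAG TCT TCG CCT TAA ACC TTT CAT GTG GTG AAC CAT — no ATG→stop ORF.
ORFs ≥ 9 nucleotides: frame -1 28–39 (12 nucleotides), frame -1 61–69 (9 nucleotides). Count = 2.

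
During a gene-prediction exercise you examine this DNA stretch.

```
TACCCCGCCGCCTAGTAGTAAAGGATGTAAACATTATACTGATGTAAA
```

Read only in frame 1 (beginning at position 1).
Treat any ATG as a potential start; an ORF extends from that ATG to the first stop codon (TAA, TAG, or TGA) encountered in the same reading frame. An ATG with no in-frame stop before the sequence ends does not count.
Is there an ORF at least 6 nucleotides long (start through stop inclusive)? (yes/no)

Frame 1: TAC CCC GCC GCC TAG TAG TAA AGG ATG TAA ACA TTA TAC TGA TGT AAA — ATG at 25, stop TAA at 28 → 6 nt.
Frame 1 has an ORF of 6 nucleotides (positions 25–30) ≥ 6, so yes.

yes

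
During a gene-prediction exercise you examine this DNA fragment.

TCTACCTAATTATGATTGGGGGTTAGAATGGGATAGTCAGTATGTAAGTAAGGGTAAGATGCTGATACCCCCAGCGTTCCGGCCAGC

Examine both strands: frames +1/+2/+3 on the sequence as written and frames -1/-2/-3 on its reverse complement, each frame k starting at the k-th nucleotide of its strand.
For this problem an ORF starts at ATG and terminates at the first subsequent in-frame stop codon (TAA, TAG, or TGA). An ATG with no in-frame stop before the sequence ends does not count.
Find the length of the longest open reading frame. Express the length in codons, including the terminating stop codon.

5

Reverse complement (5'→3'): GCTGGCCGGAACGCTGGGGGTATCAGCATCTTACCCTTACTTACATACTGACTATCCCATTCTAACCCCCAATCATAATTAGGTAGA
Frame +1: TCT ACC TAA TTA TGA TTG GGG GTT AGA ATG GGA TAG TCA GTA TGT AAG TAA GGG TAA GAT GCT GAT ACC CCC AGC GTT CCG GCC AGC — ATG at 28, stop TAG at 34 → 9 nt.
Frame +2: CTA CCT AAT TAT GAT TGG GGG TTA GAA TGG GAT AGT CAG TAT GTA AGT AAG GGT AAG ATG CTG ATA CCC CCA GCG TTC CGG CCA — no ATG→stop ORF.
Frame +3: TAC CTA ATT ATG ATT GGG GGT TAG AAT GGG ATA GTC AGT ATG TAA GTA AGG GTA AGA TGC TGA TAC CCC CAG CGT TCC GGC CAG — ATG at 12, stop TAG at 24 → 15 nt; ATG at 42, stop TAA at 45 → 6 nt.
Frame -1: GCT GGC CGG AAC GCT GGG GGT ATC AGC ATC TTA CCC TTA CTT ACA TAC TGA CTA TCC CAT TCT AAC CCC CAA TCA TAA TTA GGT AGA — no ATG→stop ORF.
Frame -2: CTG GCC GGA ACG CTG GGG GTA TCA GCA TCT TAC CCT TAC TTA CAT ACT GAC TAT CCC ATT CTA ACC CCC AAT CAT AAT TAG GTA — no ATG→stop ORF.
Frame -3: TGG CCG GAA CGC TGG GGG TAT CAG CAT CTT ACC CTT ACT TAC ATA CTG ACT ATC CCA TTC TAA CCC CCA ATC ATA ATT AGG TAG — no ATG→stop ORF.
Longest: frame +3, positions 12–26, 15 nt = 5 codons = 4 aa. → 5 codons.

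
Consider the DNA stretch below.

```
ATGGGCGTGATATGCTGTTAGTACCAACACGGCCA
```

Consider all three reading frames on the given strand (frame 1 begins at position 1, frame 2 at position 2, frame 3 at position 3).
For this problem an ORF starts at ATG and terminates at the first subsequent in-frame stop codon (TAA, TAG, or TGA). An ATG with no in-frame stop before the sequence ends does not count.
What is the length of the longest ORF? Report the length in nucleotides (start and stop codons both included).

Frame 1: ATG GGC GTG ATA TGC TGT TAG TAC CAA CAC GGC — ATG at 1, stop TAG at 19 → 21 nt.
Frame 2: TGG GCG TGA TAT GCT GTT AGT ACC AAC ACG GCC — no ATG→stop ORF.
Frame 3: GGG CGT GAT ATG CTG TTA GTA CCA ACA CGG CCA — no ATG→stop ORF.
Longest: frame 1, positions 1–21, 21 nt = 7 codons = 6 aa. → 21 nucleotides.

21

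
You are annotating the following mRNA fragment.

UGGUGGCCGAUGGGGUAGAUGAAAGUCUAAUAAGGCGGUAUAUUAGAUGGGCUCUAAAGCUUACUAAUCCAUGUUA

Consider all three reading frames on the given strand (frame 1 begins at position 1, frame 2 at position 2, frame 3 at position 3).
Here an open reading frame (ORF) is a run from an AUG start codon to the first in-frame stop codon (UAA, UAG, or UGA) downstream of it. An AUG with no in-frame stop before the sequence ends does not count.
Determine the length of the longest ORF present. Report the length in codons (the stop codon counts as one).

7

Frame 1: UGG UGG CCG AUG GGG UAG AUG AAA GUC UAA UAA GGC GGU AUA UUA GAU GGG CUC UAA AGC UUA CUA AUC CAU GUU — AUG at 10, stop UAG at 16 → 9 nt; AUG at 19, stop UAA at 28 → 12 nt.
Frame 2: GGU GGC CGA UGG GGU AGA UGA AAG UCU AAU AAG GCG GUA UAU UAG AUG GGC UCU AAA GCU UAC UAA UCC AUG UUA — AUG at 47, stop UAA at 65 → 21 nt.
Frame 3: GUG GCC GAU GGG GUA GAU GAA AGU CUA AUA AGG CGG UAU AUU AGA UGG GCU CUA AAG CUU ACU AAU CCA UGU — no AUG→stop ORF.
Longest: frame 2, positions 47–67, 21 nt = 7 codons = 6 aa. → 7 codons.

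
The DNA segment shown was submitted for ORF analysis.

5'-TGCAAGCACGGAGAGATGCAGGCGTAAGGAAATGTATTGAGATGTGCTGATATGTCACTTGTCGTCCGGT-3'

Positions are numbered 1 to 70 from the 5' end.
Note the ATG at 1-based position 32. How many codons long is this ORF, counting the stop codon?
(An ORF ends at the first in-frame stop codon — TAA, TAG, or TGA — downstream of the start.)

3

Codons from position 32: ATG (32–34), TAT (35–37), TGA (38–40).
TGA is the first in-frame stop; that's 3 codons including the stop.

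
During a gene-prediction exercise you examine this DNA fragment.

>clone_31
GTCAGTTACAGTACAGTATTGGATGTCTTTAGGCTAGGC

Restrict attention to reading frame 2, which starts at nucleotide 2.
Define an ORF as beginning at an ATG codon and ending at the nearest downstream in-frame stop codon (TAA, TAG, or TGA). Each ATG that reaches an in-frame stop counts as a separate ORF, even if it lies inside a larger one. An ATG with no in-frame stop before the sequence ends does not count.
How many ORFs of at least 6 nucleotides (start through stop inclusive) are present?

1

Frame 2: TCA GTT ACA GTA CAG TAT TGG ATG TCT TTA GGC TAG — ATG at 23, stop TAG at 35 → 15 nt.
ORFs ≥ 6 nucleotides: frame 2 23–37 (15 nucleotides). Count = 1.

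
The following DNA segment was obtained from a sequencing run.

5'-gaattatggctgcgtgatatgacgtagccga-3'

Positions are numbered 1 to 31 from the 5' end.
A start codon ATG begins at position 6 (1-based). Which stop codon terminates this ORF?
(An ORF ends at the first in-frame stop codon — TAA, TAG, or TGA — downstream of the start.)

TGA

Codons from position 6: ATG (6–8), GCT (9–11), GCG (12–14), TGA (15–17).
The first in-frame stop codon is TGA.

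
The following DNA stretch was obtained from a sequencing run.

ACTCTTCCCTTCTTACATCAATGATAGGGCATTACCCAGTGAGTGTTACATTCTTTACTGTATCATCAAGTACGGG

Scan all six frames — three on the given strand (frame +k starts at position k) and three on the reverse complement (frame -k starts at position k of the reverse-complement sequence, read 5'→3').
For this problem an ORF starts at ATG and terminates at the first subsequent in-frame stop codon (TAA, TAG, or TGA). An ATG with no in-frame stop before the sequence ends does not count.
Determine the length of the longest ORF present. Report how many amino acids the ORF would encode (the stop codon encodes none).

Reverse complement (5'→3'): CCCGTACTTGATGATACAGTAAAGAATGTAACACTCACTGGGTAATGCCCTATCATTGATGTAAGAAGGGAAGAGT
Frame +1: ACT CTT CCC TTC TTA CAT CAA TGA TAG GGC ATT ACC CAG TGA GTG TTA CAT TCT TTA CTG TAT CAT CAA GTA CGG — no ATG→stop ORF.
Frame +2: CTC TTC CCT TCT TAC ATC AAT GAT AGG GCA TTA CCC AGT GAG TGT TAC ATT CTT TAC TGT ATC ATC AAG TAC GGG — no ATG→stop ORF.
Frame +3: TCT TCC CTT CTT ACA TCA ATG ATA GGG CAT TAC CCA GTG AGT GTT ACA TTC TTT ACT GTA TCA TCA AGT ACG — no ATG→stop ORF.
Frame -1: CCC GTA CTT GAT GAT ACA GTA AAG AAT GTA ACA CTC ACT GGG TAA TGC CCT ATC ATT GAT GTA AGA AGG GAA GAG — no ATG→stop ORF.
Frame -2: CCG TAC TTG ATG ATA CAG TAA AGA ATG TAA CAC TCA CTG GGT AAT GCC CTA TCA TTG ATG TAA GAA GGG AAG AGT — ATG at 11, stop TAA at 20 → 12 nt; ATG at 26, stop TAA at 29 → 6 nt; ATG at 59, stop TAA at 62 → 6 nt.
Frame -3: CGT ACT TGA TGA TAC AGT AAA GAA TGT AAC ACT CAC TGG GTA ATG CCC TAT CAT TGA TGT AAG AAG GGA AGA — ATG at 45, stop TGA at 57 → 15 nt.
Longest: frame -3, positions 45–59, 15 nt = 5 codons = 4 aa. → 4 amino acids.

4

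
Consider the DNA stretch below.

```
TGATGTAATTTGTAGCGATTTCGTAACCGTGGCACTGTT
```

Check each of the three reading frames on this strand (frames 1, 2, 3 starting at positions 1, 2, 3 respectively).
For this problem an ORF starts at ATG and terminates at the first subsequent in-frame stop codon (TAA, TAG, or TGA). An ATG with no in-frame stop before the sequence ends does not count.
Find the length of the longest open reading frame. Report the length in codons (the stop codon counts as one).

Frame 1: TGA TGT AAT TTG TAG CGA TTT CGT AAC CGT GGC ACT GTT — no ATG→stop ORF.
Frame 2: GAT GTA ATT TGT AGC GAT TTC GTA ACC GTG GCA CTG — no ATG→stop ORF.
Frame 3: ATG TAA TTT GTA GCG ATT TCG TAA CCG TGG CAC TGT — ATG at 3, stop TAA at 6 → 6 nt.
Longest: frame 3, positions 3–8, 6 nt = 2 codons = 1 aa. → 2 codons.

2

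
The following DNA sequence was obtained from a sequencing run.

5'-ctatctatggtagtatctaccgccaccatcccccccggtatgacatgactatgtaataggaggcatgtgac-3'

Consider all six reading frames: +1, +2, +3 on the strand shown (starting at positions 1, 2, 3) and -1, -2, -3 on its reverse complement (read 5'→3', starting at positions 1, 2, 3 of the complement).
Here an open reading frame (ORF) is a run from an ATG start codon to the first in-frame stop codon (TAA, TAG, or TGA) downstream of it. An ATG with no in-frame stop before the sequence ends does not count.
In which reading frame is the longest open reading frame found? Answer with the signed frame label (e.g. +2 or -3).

Reverse complement (5'→3'): GTCACATGCCTCCTATTACATAGTCATGTCATACCGGGGGGGATGGTGGCGGTAGATACTACCATAGATAG
Frame +1: CTA TCT ATG GTA GTA TCT ACC GCC ACC ATC CCC CCC GGT ATG ACA TGA CTA TGT AAT AGG AGG CAT GTG — ATG at 7, stop TGA at 46 → 42 nt; ATG at 40, stop TGA at 46 → 9 nt.
Frame +2: TAT CTA TGG TAG TAT CTA CCG CCA CCA TCC CCC CCG GTA TGA CAT GAC TAT GTA ATA GGA GGC ATG TGA — ATG at 65, stop TGA at 68 → 6 nt.
Frame +3: ATC TAT GGT AGT ATC TAC CGC CAC CAT CCC CCC CGG TAT GAC ATG ACT ATG TAA TAG GAG GCA TGT GAC — ATG at 45, stop TAA at 54 → 12 nt; ATG at 51, stop TAA at 54 → 6 nt.
Frame -1: GTC ACA TGC CTC CTA TTA CAT AGT CAT GTC ATA CCG GGG GGG ATG GTG GCG GTA GAT ACT ACC ATA GAT — no ATG→stop ORF.
Frame -2: TCA CAT GCC TCC TAT TAC ATA GTC ATG TCA TAC CGG GGG GGA TGG TGG CGG TAG ATA CTA CCA TAG ATA — ATG at 26, stop TAG at 53 → 30 nt.
Frame -3: CAC ATG CCT CCT ATT ACA TAG TCA TGT CAT ACC GGG GGG GAT GGT GGC GGT AGA TAC TAC CAT AGA TAG — ATG at 6, stop TAG at 21 → 18 nt.
Longest ORF is 42 nt in frame +1 (positions 7–48).

+1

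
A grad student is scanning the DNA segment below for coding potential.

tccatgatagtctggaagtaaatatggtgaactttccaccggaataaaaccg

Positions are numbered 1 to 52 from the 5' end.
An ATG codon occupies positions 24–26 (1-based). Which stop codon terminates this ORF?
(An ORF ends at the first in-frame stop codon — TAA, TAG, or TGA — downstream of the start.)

TAA

Codons from position 24: ATG (24–26), GTG (27–29), AAC (30–32), TTT (33–35), CCA (36–38), CCG (39–41), GAA (42–44), TAA (45–47).
The first in-frame stop codon is TAA.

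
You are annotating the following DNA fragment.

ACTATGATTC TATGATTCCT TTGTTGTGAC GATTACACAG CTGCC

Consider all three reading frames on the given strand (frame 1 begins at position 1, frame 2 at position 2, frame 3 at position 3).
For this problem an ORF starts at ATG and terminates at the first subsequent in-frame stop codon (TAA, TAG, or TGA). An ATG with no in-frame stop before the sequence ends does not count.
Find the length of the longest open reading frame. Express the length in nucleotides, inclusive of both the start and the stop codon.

18

Frame 1: ACT ATG ATT CTA TGA TTC CTT TGT TGT GAC GAT TAC ACA GCT GCC — ATG at 4, stop TGA at 13 → 12 nt.
Frame 2: CTA TGA TTC TAT GAT TCC TTT GTT GTG ACG ATT ACA CAG CTG — no ATG→stop ORF.
Frame 3: TAT GAT TCT ATG ATT CCT TTG TTG TGA CGA TTA CAC AGC TGC — ATG at 12, stop TGA at 27 → 18 nt.
Longest: frame 3, positions 12–29, 18 nt = 6 codons = 5 aa. → 18 nucleotides.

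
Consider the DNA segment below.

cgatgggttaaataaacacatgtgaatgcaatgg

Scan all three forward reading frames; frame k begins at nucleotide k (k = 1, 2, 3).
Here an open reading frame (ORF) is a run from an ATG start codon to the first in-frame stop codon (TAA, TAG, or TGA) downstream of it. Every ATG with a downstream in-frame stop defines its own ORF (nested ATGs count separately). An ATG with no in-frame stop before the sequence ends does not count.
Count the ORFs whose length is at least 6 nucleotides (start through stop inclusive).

Frame 1: CGA TGG GTT AAA TAA ACA CAT GTG AAT GCA ATG — no ATG→stop ORF.
Frame 2: GAT GGG TTA AAT AAA CAC ATG TGA ATG CAA TGG — ATG at 20, stop TGA at 23 → 6 nt.
Frame 3: ATG GGT TAA ATA AAC ACA TGT GAA TGC AAT — ATG at 3, stop TAA at 9 → 9 nt.
ORFs ≥ 6 nucleotides: frame 2 20–25 (6 nucleotides), frame 3 3–11 (9 nucleotides). Count = 2.

2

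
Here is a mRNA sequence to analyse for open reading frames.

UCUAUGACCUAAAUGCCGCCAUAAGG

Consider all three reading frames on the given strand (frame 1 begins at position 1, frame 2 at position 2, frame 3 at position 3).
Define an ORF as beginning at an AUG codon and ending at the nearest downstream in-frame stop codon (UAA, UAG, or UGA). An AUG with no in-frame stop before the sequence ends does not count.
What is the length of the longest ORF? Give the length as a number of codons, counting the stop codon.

4

Frame 1: UCU AUG ACC UAA AUG CCG CCA UAA — AUG at 4, stop UAA at 10 → 9 nt; AUG at 13, stop UAA at 22 → 12 nt.
Frame 2: CUA UGA CCU AAA UGC CGC CAU AAG — no AUG→stop ORF.
Frame 3: UAU GAC CUA AAU GCC GCC AUA AGG — no AUG→stop ORF.
Longest: frame 1, positions 13–24, 12 nt = 4 codons = 3 aa. → 4 codons.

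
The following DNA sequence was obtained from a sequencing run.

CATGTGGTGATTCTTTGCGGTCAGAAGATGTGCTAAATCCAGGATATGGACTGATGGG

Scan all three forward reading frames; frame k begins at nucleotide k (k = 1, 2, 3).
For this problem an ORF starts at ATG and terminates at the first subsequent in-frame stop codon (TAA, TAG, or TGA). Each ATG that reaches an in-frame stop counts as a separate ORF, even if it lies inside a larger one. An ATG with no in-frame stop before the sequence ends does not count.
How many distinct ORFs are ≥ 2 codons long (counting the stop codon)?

Frame 1: CAT GTG GTG ATT CTT TGC GGT CAG AAG ATG TGC TAA ATC CAG GAT ATG GAC TGA TGG — ATG at 28, stop TAA at 34 → 9 nt; ATG at 46, stop TGA at 52 → 9 nt.
Frame 2: ATG TGG TGA TTC TTT GCG GTC AGA AGA TGT GCT AAA TCC AGG ATA TGG ACT GAT GGG — ATG at 2, stop TGA at 8 → 9 nt.
Frame 3: TGT GGT GAT TCT TTG CGG TCA GAA GAT GTG CTA AAT CCA GGA TAT GGA CTG ATG — no ATG→stop ORF.
ORFs ≥ 2 codons: frame 1 28–36 (3 codons), frame 1 46–54 (3 codons), frame 2 2–10 (3 codons). Count = 3.

3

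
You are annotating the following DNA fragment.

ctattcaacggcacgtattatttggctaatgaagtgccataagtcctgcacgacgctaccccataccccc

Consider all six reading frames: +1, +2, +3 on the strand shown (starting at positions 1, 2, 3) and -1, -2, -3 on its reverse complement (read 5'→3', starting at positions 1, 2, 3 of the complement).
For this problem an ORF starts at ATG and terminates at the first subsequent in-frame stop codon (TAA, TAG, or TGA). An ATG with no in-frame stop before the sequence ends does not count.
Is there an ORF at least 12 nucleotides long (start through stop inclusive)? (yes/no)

Reverse complement (5'→3'): GGGGGTATGGGGTAGCGTCGTGCAGGACTTATGGCACTTCATTAGCCAAATAATACGTGCCGTTGAATAG
Frame +1: CTA TTC AAC GGC ACG TAT TAT TTG GCT AAT GAA GTG CCA TAA GTC CTG CAC GAC GCT ACC CCA TAC CCC — no ATG→stop ORF.
Frame +2: TAT TCA ACG GCA CGT ATT ATT TGG CTA ATG AAG TGC CAT AAG TCC TGC ACG ACG CTA CCC CAT ACC CCC — no ATG→stop ORF.
Frame +3: ATT CAA CGG CAC GTA TTA TTT GGC TAA TGA AGT GCC ATA AGT CCT GCA CGA CGC TAC CCC ATA CCC — no ATG→stop ORF.
Frame -1: GGG GGT ATG GGG TAG CGT CGT GCA GGA CTT ATG GCA CTT CAT TAG CCA AAT AAT ACG TGC CGT TGA ATA — ATG at 7, stop TAG at 13 → 9 nt; ATG at 31, stop TAG at 43 → 15 nt.
Frame -2: GGG GTA TGG GGT AGC GTC GTG CAG GAC TTA TGG CAC TTC ATT AGC CAA ATA ATA CGT GCC GTT GAA TAG — no ATG→stop ORF.
Frame -3: GGG TAT GGG GTA GCG TCG TGC AGG ACT TAT GGC ACT TCA TTA GCC AAA TAA TAC GTG CCG TTG AAT — no ATG→stop ORF.
Frame -1 has an ORF of 15 nucleotides (positions 31–45) ≥ 12, so yes.

yes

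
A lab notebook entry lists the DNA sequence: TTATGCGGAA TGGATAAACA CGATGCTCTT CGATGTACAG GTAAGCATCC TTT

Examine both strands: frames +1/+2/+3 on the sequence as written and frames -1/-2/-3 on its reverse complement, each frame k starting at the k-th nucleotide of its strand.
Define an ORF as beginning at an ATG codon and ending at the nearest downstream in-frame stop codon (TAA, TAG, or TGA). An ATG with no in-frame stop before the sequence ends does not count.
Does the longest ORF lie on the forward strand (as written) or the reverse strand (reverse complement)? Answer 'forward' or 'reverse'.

Reverse complement (5'→3'): AAAGGATGCTTACCTGTACATCGAAGAGCATCGTGTTTATCCATTCCGCATAA
Frame +1: TTA TGC GGA ATG GAT AAA CAC GAT GCT CTT CGA TGT ACA GGT AAG CAT CCT — no ATG→stop ORF.
Frame +2: TAT GCG GAA TGG ATA AAC ACG ATG CTC TTC GAT GTA CAG GTA AGC ATC CTT — no ATG→stop ORF.
Frame +3: ATG CGG AAT GGA TAA ACA CGA TGC TCT TCG ATG TAC AGG TAA GCA TCC TTT — ATG at 3, stop TAA at 15 → 15 nt; ATG at 33, stop TAA at 42 → 12 nt.
Frame -1: AAA GGA TGC TTA CCT GTA CAT CGA AGA GCA TCG TGT TTA TCC ATT CCG CAT — no ATG→stop ORF.
Frame -2: AAG GAT GCT TAC CTG TAC ATC GAA GAG CAT CGT GTT TAT CCA TTC CGC ATA — no ATG→stop ORF.
Frame -3: AGG ATG CTT ACC TGT ACA TCG AAG AGC ATC GTG TTT ATC CAT TCC GCA TAA — ATG at 6, stop TAA at 51 → 48 nt.
Forward-strand max 15 nt; reverse-strand max 48 nt. The reverse strand has the longer ORF.

reverse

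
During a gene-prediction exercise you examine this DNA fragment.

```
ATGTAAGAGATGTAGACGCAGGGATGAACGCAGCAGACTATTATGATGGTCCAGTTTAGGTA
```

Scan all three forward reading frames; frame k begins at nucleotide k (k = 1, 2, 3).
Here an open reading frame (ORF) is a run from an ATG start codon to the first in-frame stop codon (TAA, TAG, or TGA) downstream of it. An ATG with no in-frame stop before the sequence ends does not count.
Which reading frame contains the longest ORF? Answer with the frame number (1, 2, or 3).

3

Frame 1: ATG TAA GAG ATG TAG ACG CAG GGA TGA ACG CAG CAG ACT ATT ATG ATG GTC CAG TTT AGG — ATG at 1, stop TAA at 4 → 6 nt; ATG at 10, stop TAG at 13 → 6 nt.
Frame 2: TGT AAG AGA TGT AGA CGC AGG GAT GAA CGC AGC AGA CTA TTA TGA TGG TCC AGT TTA GGT — no ATG→stop ORF.
Frame 3: GTA AGA GAT GTA GAC GCA GGG ATG AAC GCA GCA GAC TAT TAT GAT GGT CCA GTT TAG GTA — ATG at 24, stop TAG at 57 → 36 nt.
Longest ORF is 36 nt in frame 3 (positions 24–59).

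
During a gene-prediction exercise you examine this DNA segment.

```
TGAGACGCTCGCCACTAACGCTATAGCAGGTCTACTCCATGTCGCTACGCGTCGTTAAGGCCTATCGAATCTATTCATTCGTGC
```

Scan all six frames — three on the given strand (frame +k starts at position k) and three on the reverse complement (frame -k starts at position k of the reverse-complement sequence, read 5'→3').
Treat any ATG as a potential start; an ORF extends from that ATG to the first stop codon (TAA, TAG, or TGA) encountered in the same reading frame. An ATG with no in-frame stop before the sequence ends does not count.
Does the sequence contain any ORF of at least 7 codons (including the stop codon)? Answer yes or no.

Reverse complement (5'→3'): GCACGAATGAATAGATTCGATAGGCCTTAACGACGCGTAGCGACATGGAGTAGACCTGCTATAGCGTTAGTGGCGAGCGTCTCA
Frame +1: TGA GAC GCT CGC CAC TAA CGC TAT AGC AGG TCT ACT CCA TGT CGC TAC GCG TCG TTA AGG CCT ATC GAA TCT ATT CAT TCG TGC — no ATG→stop ORF.
Frame +2: GAG ACG CTC GCC ACT AAC GCT ATA GCA GGT CTA CTC CAT GTC GCT ACG CGT CGT TAA GGC CTA TCG AAT CTA TTC ATT CGT — no ATG→stop ORF.
Frame +3: AGA CGC TCG CCA CTA ACG CTA TAG CAG GTC TAC TCC ATG TCG CTA CGC GTC GTT AAG GCC TAT CGA ATC TAT TCA TTC GTG — no ATG→stop ORF.
Frame -1: GCA CGA ATG AAT AGA TTC GAT AGG CCT TAA CGA CGC GTA GCG ACA TGG AGT AGA CCT GCT ATA GCG TTA GTG GCG AGC GTC TCA — ATG at 7, stop TAA at 28 → 24 nt.
Frame -2: CAC GAA TGA ATA GAT TCG ATA GGC CTT AAC GAC GCG TAG CGA CAT GGA GTA GAC CTG CTA TAG CGT TAG TGG CGA GCG TCT — no ATG→stop ORF.
Frame -3: ACG AAT GAA TAG ATT CGA TAG GCC TTA ACG ACG CGT AGC GAC ATG GAG TAG ACC TGC TAT AGC GTT AGT GGC GAG CGT CTC — ATG at 45, stop TAG at 51 → 9 nt.
Frame -1 has an ORF of 8 codons (positions 7–30) ≥ 7, so yes.

yes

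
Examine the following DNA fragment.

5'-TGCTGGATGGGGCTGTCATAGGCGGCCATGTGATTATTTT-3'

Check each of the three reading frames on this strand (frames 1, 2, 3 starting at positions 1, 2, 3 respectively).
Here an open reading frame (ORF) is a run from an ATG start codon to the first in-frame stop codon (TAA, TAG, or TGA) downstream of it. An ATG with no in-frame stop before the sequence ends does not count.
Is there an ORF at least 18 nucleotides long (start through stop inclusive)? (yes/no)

Frame 1: TGC TGG ATG GGG CTG TCA TAG GCG GCC ATG TGA TTA TTT — ATG at 7, stop TAG at 19 → 15 nt; ATG at 28, stop TGA at 31 → 6 nt.
Frame 2: GCT GGA TGG GGC TGT CAT AGG CGG CCA TGT GAT TAT TTT — no ATG→stop ORF.
Frame 3: CTG GAT GGG GCT GTC ATA GGC GGC CAT GTG ATT ATT — no ATG→stop ORF.
Largest ORF found is 15 nucleotides < 18, so no.

no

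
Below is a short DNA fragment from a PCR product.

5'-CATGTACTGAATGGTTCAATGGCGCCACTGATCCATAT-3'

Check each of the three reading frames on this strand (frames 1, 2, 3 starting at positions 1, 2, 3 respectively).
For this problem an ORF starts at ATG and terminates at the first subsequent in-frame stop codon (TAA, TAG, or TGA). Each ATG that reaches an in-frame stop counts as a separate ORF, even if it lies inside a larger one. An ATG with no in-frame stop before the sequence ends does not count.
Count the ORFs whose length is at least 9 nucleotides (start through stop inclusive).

2

Frame 1: CAT GTA CTG AAT GGT TCA ATG GCG CCA CTG ATC CAT — no ATG→stop ORF.
Frame 2: ATG TAC TGA ATG GTT CAA TGG CGC CAC TGA TCC ATA — ATG at 2, stop TGA at 8 → 9 nt; ATG at 11, stop TGA at 29 → 21 nt.
Frame 3: TGT ACT GAA TGG TTC AAT GGC GCC ACT GAT CCA TAT — no ATG→stop ORF.
ORFs ≥ 9 nucleotides: frame 2 2–10 (9 nucleotides), frame 2 11–31 (21 nucleotides). Count = 2.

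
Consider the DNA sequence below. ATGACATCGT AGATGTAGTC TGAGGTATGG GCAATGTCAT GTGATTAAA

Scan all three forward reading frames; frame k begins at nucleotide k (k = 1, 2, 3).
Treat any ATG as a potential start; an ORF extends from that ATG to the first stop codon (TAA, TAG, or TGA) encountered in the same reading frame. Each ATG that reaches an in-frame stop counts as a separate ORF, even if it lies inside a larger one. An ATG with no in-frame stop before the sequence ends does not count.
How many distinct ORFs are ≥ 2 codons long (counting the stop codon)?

5

Frame 1: ATG ACA TCG TAG ATG TAG TCT GAG GTA TGG GCA ATG TCA TGT GAT TAA — ATG at 1, stop TAG at 10 → 12 nt; ATG at 13, stop TAG at 16 → 6 nt; ATG at 34, stop TAA at 46 → 15 nt.
Frame 2: TGA CAT CGT AGA TGT AGT CTG AGG TAT GGG CAA TGT CAT GTG ATT AAA — no ATG→stop ORF.
Frame 3: GAC ATC GTA GAT GTA GTC TGA GGT ATG GGC AAT GTC ATG TGA TTA — ATG at 27, stop TGA at 42 → 18 nt; ATG at 39, stop TGA at 42 → 6 nt.
ORFs ≥ 2 codons: frame 1 1–12 (4 codons), frame 1 13–18 (2 codons), frame 1 34–48 (5 codons), frame 3 27–44 (6 codons), frame 3 39–44 (2 codons). Count = 5.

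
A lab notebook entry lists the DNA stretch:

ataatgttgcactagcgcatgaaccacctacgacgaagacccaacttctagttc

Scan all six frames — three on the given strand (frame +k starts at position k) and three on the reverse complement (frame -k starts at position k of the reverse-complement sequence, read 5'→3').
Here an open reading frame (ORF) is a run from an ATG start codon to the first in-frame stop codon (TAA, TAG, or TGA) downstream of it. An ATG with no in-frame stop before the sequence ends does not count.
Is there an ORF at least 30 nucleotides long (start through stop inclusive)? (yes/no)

yes

Reverse complement (5'→3'): GAACTAGAAGTTGGGTCTTCGTCGTAGGTGGTTCATGCGCTAGTGCAACATTAT
Frame +1: ATA ATG TTG CAC TAG CGC ATG AAC CAC CTA CGA CGA AGA CCC AAC TTC TAG TTC — ATG at 4, stop TAG at 13 → 12 nt; ATG at 19, stop TAG at 49 → 33 nt.
Frame +2: TAA TGT TGC ACT AGC GCA TGA ACC ACC TAC GAC GAA GAC CCA ACT TCT AGT — no ATG→stop ORF.
Frame +3: AAT GTT GCA CTA GCG CAT GAA CCA CCT ACG ACG AAG ACC CAA CTT CTA GTT — no ATG→stop ORF.
Frame -1: GAA CTA GAA GTT GGG TCT TCG TCG TAG GTG GTT CAT GCG CTA GTG CAA CAT TAT — no ATG→stop ORF.
Frame -2: AAC TAG AAG TTG GGT CTT CGT CGT AGG TGG TTC ATG CGC TAG TGC AAC ATT — ATG at 35, stop TAG at 41 → 9 nt.
Frame -3: ACT AGA AGT TGG GTC TTC GTC GTA GGT GGT TCA TGC GCT AGT GCA ACA TTA — no ATG→stop ORF.
Frame +1 has an ORF of 33 nucleotides (positions 19–51) ≥ 30, so yes.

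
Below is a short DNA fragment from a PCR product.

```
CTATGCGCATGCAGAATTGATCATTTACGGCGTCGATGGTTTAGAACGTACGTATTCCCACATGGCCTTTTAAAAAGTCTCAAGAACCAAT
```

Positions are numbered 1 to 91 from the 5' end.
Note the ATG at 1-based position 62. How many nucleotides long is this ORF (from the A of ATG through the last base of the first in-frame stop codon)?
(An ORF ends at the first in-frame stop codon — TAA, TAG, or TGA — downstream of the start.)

12

Codons from position 62: ATG (62–64), GCC (65–67), TTT (68–70), TAA (71–73).
TAA is the first in-frame stop; ORF spans 62–73, 12 nucleotides.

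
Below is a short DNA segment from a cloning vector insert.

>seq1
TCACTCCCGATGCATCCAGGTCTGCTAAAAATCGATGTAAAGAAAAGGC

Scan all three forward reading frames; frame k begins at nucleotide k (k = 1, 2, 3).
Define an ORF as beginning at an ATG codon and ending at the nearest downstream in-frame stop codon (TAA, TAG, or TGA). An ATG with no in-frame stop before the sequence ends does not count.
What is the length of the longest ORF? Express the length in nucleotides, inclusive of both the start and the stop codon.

6

Frame 1: TCA CTC CCG ATG CAT CCA GGT CTG CTA AAA ATC GAT GTA AAG AAA AGG — no ATG→stop ORF.
Frame 2: CAC TCC CGA TGC ATC CAG GTC TGC TAA AAA TCG ATG TAA AGA AAA GGC — ATG at 35, stop TAA at 38 → 6 nt.
Frame 3: ACT CCC GAT GCA TCC AGG TCT GCT AAA AAT CGA TGT AAA GAA AAG — no ATG→stop ORF.
Longest: frame 2, positions 35–40, 6 nt = 2 codons = 1 aa. → 6 nucleotides.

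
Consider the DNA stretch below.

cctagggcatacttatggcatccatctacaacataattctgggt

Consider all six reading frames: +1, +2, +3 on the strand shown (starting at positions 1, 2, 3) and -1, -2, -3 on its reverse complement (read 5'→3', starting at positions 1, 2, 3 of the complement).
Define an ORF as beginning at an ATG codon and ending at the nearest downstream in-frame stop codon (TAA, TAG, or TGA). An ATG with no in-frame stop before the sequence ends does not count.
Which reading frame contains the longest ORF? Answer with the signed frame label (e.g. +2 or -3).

-2

Reverse complement (5'→3'): ACCCAGAATTATGTTGTAGATGGATGCCATAAGTATGCCCTAGG
Frame +1: CCT AGG GCA TAC TTA TGG CAT CCA TCT ACA ACA TAA TTC TGG — no ATG→stop ORF.
Frame +2: CTA GGG CAT ACT TAT GGC ATC CAT CTA CAA CAT AAT TCT GGG — no ATG→stop ORF.
Frame +3: TAG GGC ATA CTT ATG GCA TCC ATC TAC AAC ATA ATT CTG GGT — no ATG→stop ORF.
Frame -1: ACC CAG AAT TAT GTT GTA GAT GGA TGC CAT AAG TAT GCC CTA — no ATG→stop ORF.
Frame -2: CCC AGA ATT ATG TTG TAG ATG GAT GCC ATA AGT ATG CCC TAG — ATG at 11, stop TAG at 17 → 9 nt; ATG at 20, stop TAG at 41 → 24 nt; ATG at 35, stop TAG at 41 → 9 nt.
Frame -3: CCA GAA TTA TGT TGT AGA TGG ATG CCA TAA GTA TGC CCT AGG — ATG at 24, stop TAA at 30 → 9 nt.
Longest ORF is 24 nt in frame -2 (positions 20–43).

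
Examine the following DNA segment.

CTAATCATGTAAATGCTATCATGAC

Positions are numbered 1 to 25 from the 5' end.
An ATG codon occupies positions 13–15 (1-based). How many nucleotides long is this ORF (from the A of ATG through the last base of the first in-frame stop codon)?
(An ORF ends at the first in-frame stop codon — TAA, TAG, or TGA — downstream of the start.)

12

Codons from position 13: ATG (13–15), CTA (16–18), TCA (19–21), TGA (22–24).
TGA is the first in-frame stop; ORF spans 13–24, 12 nucleotides.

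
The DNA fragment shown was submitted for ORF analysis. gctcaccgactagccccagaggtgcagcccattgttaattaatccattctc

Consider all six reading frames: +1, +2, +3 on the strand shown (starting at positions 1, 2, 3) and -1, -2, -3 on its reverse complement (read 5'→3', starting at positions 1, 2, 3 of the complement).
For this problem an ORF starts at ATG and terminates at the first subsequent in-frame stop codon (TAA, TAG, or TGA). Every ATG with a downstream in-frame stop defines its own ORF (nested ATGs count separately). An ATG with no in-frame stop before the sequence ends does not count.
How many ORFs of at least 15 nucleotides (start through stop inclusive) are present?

Reverse complement (5'→3'): GAGAATGGATTAATTAACAATGGGCTGCACCTCTGGGGCTAGTCGGTGAGC
Frame +1: GCT CAC CGA CTA GCC CCA GAG GTG CAG CCC ATT GTT AAT TAA TCC ATT CTC — no ATG→stop ORF.
Frame +2: CTC ACC GAC TAG CCC CAG AGG TGC AGC CCA TTG TTA ATT AAT CCA TTC — no ATG→stop ORF.
Frame +3: TCA CCG ACT AGC CCC AGA GGT GCA GCC CAT TGT TAA TTA ATC CAT TCT — no ATG→stop ORF.
Frame -1: GAG AAT GGA TTA ATT AAC AAT GGG CTG CAC CTC TGG GGC TAG TCG GTG AGC — no ATG→stop ORF.
Frame -2: AGA ATG GAT TAA TTA ACA ATG GGC TGC ACC TCT GGG GCT AGT CGG TGA — ATG at 5, stop TAA at 11 → 9 nt; ATG at 20, stop TGA at 47 → 30 nt.
Frame -3: GAA TGG ATT AAT TAA CAA TGG GCT GCA CCT CTG GGG CTA GTC GGT GAG — no ATG→stop ORF.
ORFs ≥ 15 nucleotides: frame -2 20–49 (30 nucleotides). Count = 1.

1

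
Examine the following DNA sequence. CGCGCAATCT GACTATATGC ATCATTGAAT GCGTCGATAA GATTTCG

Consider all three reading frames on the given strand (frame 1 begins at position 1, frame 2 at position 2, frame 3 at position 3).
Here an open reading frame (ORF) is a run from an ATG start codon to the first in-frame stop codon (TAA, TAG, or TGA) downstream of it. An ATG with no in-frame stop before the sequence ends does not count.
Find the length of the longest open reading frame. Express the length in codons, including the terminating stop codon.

4

Frame 1: CGC GCA ATC TGA CTA TAT GCA TCA TTG AAT GCG TCG ATA AGA TTT — no ATG→stop ORF.
Frame 2: GCG CAA TCT GAC TAT ATG CAT CAT TGA ATG CGT CGA TAA GAT TTC — ATG at 17, stop TGA at 26 → 12 nt; ATG at 29, stop TAA at 38 → 12 nt.
Frame 3: CGC AAT CTG ACT ATA TGC ATC ATT GAA TGC GTC GAT AAG ATT TCG — no ATG→stop ORF.
Longest: frame 2, positions 17–28, 12 nt = 4 codons = 3 aa. → 4 codons.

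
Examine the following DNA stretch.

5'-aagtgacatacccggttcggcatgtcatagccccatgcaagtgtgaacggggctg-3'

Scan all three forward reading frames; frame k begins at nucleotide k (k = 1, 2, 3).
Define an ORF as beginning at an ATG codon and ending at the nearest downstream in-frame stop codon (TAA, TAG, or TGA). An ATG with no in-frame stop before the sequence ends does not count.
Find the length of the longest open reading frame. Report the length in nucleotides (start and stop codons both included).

12

Frame 1: AAG TGA CAT ACC CGG TTC GGC ATG TCA TAG CCC CAT GCA AGT GTG AAC GGG GCT — ATG at 22, stop TAG at 28 → 9 nt.
Frame 2: AGT GAC ATA CCC GGT TCG GCA TGT CAT AGC CCC ATG CAA GTG TGA ACG GGG CTG — ATG at 35, stop TGA at 44 → 12 nt.
Frame 3: GTG ACA TAC CCG GTT CGG CAT GTC ATA GCC CCA TGC AAG TGT GAA CGG GGC — no ATG→stop ORF.
Longest: frame 2, positions 35–46, 12 nt = 4 codons = 3 aa. → 12 nucleotides.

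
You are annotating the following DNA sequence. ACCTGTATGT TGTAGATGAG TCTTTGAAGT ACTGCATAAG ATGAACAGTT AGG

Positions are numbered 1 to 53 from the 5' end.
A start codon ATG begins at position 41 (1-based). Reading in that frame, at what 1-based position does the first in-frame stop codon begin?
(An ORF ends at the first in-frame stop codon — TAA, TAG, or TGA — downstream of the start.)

50

Codons from position 41: ATG (41–43), AAC (44–46), AGT (47–49), TAG (50–52).
TAG is a stop codon; it begins at position 50.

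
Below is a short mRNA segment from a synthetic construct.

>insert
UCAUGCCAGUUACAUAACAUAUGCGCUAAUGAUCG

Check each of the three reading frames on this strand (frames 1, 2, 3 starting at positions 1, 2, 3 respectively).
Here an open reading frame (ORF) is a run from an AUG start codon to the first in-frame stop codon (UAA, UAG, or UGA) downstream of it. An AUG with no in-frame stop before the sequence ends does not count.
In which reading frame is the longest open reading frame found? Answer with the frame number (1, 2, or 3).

3

Frame 1: UCA UGC CAG UUA CAU AAC AUA UGC GCU AAU GAU — no AUG→stop ORF.
Frame 2: CAU GCC AGU UAC AUA ACA UAU GCG CUA AUG AUC — no AUG→stop ORF.
Frame 3: AUG CCA GUU ACA UAA CAU AUG CGC UAA UGA UCG — AUG at 3, stop UAA at 15 → 15 nt; AUG at 21, stop UAA at 27 → 9 nt.
Longest ORF is 15 nt in frame 3 (positions 3–17).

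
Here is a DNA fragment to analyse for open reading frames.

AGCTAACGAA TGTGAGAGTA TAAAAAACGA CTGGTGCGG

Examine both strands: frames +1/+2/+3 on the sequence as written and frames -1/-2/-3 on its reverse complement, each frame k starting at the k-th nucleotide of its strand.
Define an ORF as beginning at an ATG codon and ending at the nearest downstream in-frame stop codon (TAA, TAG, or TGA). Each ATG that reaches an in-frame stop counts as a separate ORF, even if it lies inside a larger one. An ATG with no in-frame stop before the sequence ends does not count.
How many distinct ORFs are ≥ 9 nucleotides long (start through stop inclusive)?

Reverse complement (5'→3'): CCGCACCAGTCGTTTTTTATACTCTCACATTCGTTAGCT
Frame +1: AGC TAA CGA ATG TGA GAG TAT AAA AAA CGA CTG GTG CGG — ATG at 10, stop TGA at 13 → 6 nt.
Frame +2: GCT AAC GAA TGT GAG AGT ATA AAA AAC GAC TGG TGC — no ATG→stop ORF.
Frame +3: CTA ACG AAT GTG AGA GTA TAA AAA ACG ACT GGT GCG — no ATG→stop ORF.
Frame -1: CCG CAC CAG TCG TTT TTT ATA CTC TCA CAT TCG TTA GCT — no ATG→stop ORF.
Frame -2: CGC ACC AGT CGT TTT TTA TAC TCT CAC ATT CGT TAG — no ATG→stop ORF.
Frame -3: GCA CCA GTC GTT TTT TAT ACT CTC ACA TTC GTT AGC — no ATG→stop ORF.
No ORF reaches 9 nucleotides. Count = 0.

0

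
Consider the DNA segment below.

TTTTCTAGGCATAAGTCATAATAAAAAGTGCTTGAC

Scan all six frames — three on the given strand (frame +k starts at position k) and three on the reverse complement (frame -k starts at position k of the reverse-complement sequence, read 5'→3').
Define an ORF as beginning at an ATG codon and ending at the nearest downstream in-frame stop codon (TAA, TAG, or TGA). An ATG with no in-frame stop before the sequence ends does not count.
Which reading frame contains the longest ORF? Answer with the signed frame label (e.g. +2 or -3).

Reverse complement (5'→3'): GTCAAGCACTTTTTATTATGACTTATGCCTAGAAAA
Frame +1: TTT TCT AGG CAT AAG TCA TAA TAA AAA GTG CTT GAC — no ATG→stop ORF.
Frame +2: TTT CTA GGC ATA AGT CAT AAT AAA AAG TGC TTG — no ATG→stop ORF.
Frame +3: TTC TAG GCA TAA GTC ATA ATA AAA AGT GCT TGA — no ATG→stop ORF.
Frame -1: GTC AAG CAC TTT TTA TTA TGA CTT ATG CCT AGA AAA — no ATG→stop ORF.
Frame -2: TCA AGC ACT TTT TAT TAT GAC TTA TGC CTA GAA — no ATG→stop ORF.
Frame -3: CAA GCA CTT TTT ATT ATG ACT TAT GCC TAG AAA — ATG at 18, stop TAG at 30 → 15 nt.
Longest ORF is 15 nt in frame -3 (positions 18–32).

-3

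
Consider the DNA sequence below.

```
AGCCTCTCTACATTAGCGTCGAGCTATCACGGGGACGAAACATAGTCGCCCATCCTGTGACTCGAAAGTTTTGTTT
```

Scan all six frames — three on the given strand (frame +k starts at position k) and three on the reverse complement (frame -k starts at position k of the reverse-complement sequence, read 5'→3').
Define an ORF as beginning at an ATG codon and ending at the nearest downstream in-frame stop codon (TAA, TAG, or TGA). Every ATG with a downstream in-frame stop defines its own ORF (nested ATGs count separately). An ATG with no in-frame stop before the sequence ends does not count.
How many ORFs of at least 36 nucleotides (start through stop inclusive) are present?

Reverse complement (5'→3'): AAACAAAACTTTCGAGTCACAGGATGGGCGACTATGTTTCGTCCCCGTGATAGCTCGACGCTAATGTAGAGAGGCT
Frame +1: AGC CTC TCT ACA TTA GCG TCG AGC TAT CAC GGG GAC GAA ACA TAG TCG CCC ATC CTG TGA CTC GAA AGT TTT GTT — no ATG→stop ORF.
Frame +2: GCC TCT CTA CAT TAG CGT CGA GCT ATC ACG GGG ACG AAA CAT AGT CGC CCA TCC TGT GAC TCG AAA GTT TTG TTT — no ATG→stop ORF.
Frame +3: CCT CTC TAC ATT AGC GTC GAG CTA TCA CGG GGA CGA AAC ATA GTC GCC CAT CCT GTG ACT CGA AAG TTT TGT — no ATG→stop ORF.
Frame -1: AAA CAA AAC TTT CGA GTC ACA GGA TGG GCG ACT ATG TTT CGT CCC CGT GAT AGC TCG ACG CTA ATG TAG AGA GGC — ATG at 34, stop TAG at 67 → 36 nt; ATG at 64, stop TAG at 67 → 6 nt.
Frame -2: AAC AAA ACT TTC GAG TCA CAG GAT GGG CGA CTA TGT TTC GTC CCC GTG ATA GCT CGA CGC TAA TGT AGA GAG GCT — no ATG→stop ORF.
Frame -3: ACA AAA CTT TCG AGT CAC AGG ATG GGC GAC TAT GTT TCG TCC CCG TGA TAG CTC GAC GCT AAT GTA GAG AGG — ATG at 24, stop TGA at 48 → 27 nt.
ORFs ≥ 36 nucleotides: frame -1 34–69 (36 nucleotides). Count = 1.

1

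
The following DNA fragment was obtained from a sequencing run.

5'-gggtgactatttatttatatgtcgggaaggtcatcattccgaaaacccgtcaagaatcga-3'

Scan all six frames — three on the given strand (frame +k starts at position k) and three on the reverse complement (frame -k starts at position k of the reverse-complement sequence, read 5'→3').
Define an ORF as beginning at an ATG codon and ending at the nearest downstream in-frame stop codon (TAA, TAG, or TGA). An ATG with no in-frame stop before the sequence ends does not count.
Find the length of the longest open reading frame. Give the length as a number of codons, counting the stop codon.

9

Reverse complement (5'→3'): TCGATTCTTGACGGGTTTTCGGAATGATGACCTTCCCGACATATAAATAAATAGTCACCC
Frame +1: GGG TGA CTA TTT ATT TAT ATG TCG GGA AGG TCA TCA TTC CGA AAA CCC GTC AAG AAT CGA — no ATG→stop ORF.
Frame +2: GGT GAC TAT TTA TTT ATA TGT CGG GAA GGT CAT CAT TCC GAA AAC CCG TCA AGA ATC — no ATG→stop ORF.
Frame +3: GTG ACT ATT TAT TTA TAT GTC GGG AAG GTC ATC ATT CCG AAA ACC CGT CAA GAA TCG — no ATG→stop ORF.
Frame -1: TCG ATT CTT GAC GGG TTT TCG GAA TGA TGA CCT TCC CGA CAT ATA AAT AAA TAG TCA CCC — no ATG→stop ORF.
Frame -2: CGA TTC TTG ACG GGT TTT CGG AAT GAT GAC CTT CCC GAC ATA TAA ATA AAT AGT CAC — no ATG→stop ORF.
Frame -3: GAT TCT TGA CGG GTT TTC GGA ATG ATG ACC TTC CCG ACA TAT AAA TAA ATA GTC ACC — ATG at 24, stop TAA at 48 → 27 nt; ATG at 27, stop TAA at 48 → 24 nt.
Longest: frame -3, positions 24–50, 27 nt = 9 codons = 8 aa. → 9 codons.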